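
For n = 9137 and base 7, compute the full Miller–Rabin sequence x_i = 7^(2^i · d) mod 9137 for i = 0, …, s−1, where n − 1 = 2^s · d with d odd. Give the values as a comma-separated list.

n − 1 = 9136 = 2^4 · 571, so s = 4 and d = 571.
x_0 = 7^571 mod 9137 = 531.
x_1 = 531^2 mod 9137 = 7851.
x_2 = 7851^2 mod 9137 = 9136.
x_3 = 9136^2 mod 9137 = 1.

531, 7851, 9136, 1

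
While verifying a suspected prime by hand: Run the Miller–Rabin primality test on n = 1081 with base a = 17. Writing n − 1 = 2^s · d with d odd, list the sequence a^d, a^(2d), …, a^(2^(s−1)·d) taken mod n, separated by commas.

n − 1 = 1080 = 2^3 · 135, so s = 3 and d = 135.
x_0 = 17^135 mod 1081 = 267.
x_1 = 267^2 mod 1081 = 1024.
x_2 = 1024^2 mod 1081 = 6.

267, 1024, 6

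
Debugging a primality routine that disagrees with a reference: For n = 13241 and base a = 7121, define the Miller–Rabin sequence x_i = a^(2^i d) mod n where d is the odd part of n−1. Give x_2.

n − 1 = 13240 = 2^3 · 1655, so s = 3 and d = 1655.
x_0 = 7121^1655 mod 13241 = 9902.
x_1 = 9902^2 mod 13241 = 13240.
x_2 = 13240^2 mod 13241 = 1.

1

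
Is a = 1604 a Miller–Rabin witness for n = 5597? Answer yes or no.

yes

n − 1 = 5596 = 2^2 · 1399, so s = 2 and d = 1399.
Repeated squaring mod 5597: 1604^1 ≡ 1604, 1604^2 ≡ 3793, 1604^4 ≡ 2559, 1604^8 ≡ 5588, 1604^16 ≡ 81, 1604^32 ≡ 964, 1604^64 ≡ 194, 1604^128 ≡ 4054, 1604^256 ≡ 2124, 1604^512 ≡ 194, 1604^1024 ≡ 4054.
1399 = 1024 + 256 + 64 + 32 + 16 + 4 + 2 + 1, so 1604^1399 ≡ 4054·2124·194·964·81·2559·3793·1604 ≡ 5117 (mod 5597).
x_0 = 1604^1399 mod 5597 = 5117.
x_0 is neither 1 nor 5596, so continue squaring.
x_1 = 5117^2 mod 5597 = 923.
Reached i = s−1 = 1 without hitting −1: 1604 is a Miller–Rabin witness and 5597 is composite.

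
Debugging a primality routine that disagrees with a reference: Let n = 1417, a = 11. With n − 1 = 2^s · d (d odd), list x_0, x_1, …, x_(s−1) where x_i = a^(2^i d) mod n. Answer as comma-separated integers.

n − 1 = 1416 = 2^3 · 177, so s = 3 and d = 177.
x_0 = 11^177 mod 1417 = 216.
x_1 = 216^2 mod 1417 = 1312.
x_2 = 1312^2 mod 1417 = 1106.

216, 1312, 1106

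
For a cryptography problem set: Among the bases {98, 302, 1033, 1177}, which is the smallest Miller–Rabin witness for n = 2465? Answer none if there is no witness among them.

none

n − 1 = 2464 = 2^5 · 77, so s = 5 and d = 77.
Base 98: x_0 = 98^77 mod 2465 = 2308. x_0 is neither 1 nor 2464, so continue squaring. x_1 = 2308^2 mod 2465 = 2464. x_1 ≡ −1, so 98 is not a witness.
Base 302: x_0 = 302^77 mod 2465 = 302. x_0 is neither 1 nor 2464, so continue squaring. x_1 = 302^2 mod 2465 = 2464. x_1 ≡ −1, so 302 is not a witness.
Base 1033: x_0 = 1033^77 mod 2465 = 1288. x_0 is neither 1 nor 2464, so continue squaring. x_1 = 1288^2 mod 2465 = 2464. x_1 ≡ −1, so 1033 is not a witness.
Base 1177: x_0 = 1177^77 mod 2465 = 1177. x_0 is neither 1 nor 2464, so continue squaring. x_1 = 1177^2 mod 2465 = 2464. x_1 ≡ −1, so 1177 is not a witness.
No listed base is a witness for 2465.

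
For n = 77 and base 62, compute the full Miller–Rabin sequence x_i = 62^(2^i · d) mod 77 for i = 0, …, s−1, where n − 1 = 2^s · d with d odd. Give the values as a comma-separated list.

41, 64

n − 1 = 76 = 2^2 · 19, so s = 2 and d = 19.
x_0 = 62^19 mod 77 = 41.
x_1 = 41^2 mod 77 = 64.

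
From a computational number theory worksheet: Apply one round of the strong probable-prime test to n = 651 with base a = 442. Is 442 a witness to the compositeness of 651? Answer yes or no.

n − 1 = 650 = 2^1 · 325, so s = 1 and d = 325.
x_0 = 442^325 mod 651 = 1.
x_0 = 1, so 442 is not a witness.

no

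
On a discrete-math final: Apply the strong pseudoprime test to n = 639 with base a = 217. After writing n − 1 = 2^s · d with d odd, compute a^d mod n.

n − 1 = 638 = 2^1 · 319, so s = 1 and d = 319.
217^319 mod 639 = 469.

469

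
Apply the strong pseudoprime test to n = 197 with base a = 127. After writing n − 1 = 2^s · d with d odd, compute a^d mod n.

n − 1 = 196 = 2^2 · 49, so s = 2 and d = 49.
127^49 mod 197 = 196.

196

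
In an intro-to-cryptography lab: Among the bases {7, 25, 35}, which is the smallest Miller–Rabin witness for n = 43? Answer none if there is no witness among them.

none

n − 1 = 42 = 2^1 · 21, so s = 1 and d = 21.
Base 7: x_0 = 7^21 mod 43 = 42. x_0 = 42 ≡ −1, so 7 is not a witness.
Base 25: x_0 = 25^21 mod 43 = 1. x_0 = 1, so 25 is not a witness.
Base 35: x_0 = 35^21 mod 43 = 1. x_0 = 1, so 35 is not a witness.
No listed base is a witness for 43.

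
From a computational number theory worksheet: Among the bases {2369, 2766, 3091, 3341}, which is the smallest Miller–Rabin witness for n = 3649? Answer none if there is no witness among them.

2766

n − 1 = 3648 = 2^6 · 57, so s = 6 and d = 57.
Base 2369: x_0 = 2369^57 mod 3649 = 2369. x_0 is neither 1 nor 3648, so continue squaring. x_1 = 2369^2 mod 3649 = 3648. x_1 ≡ −1, so 2369 is not a witness.
Base 2766: x_0 = 2766^57 mod 3649 = 1124. x_0 is neither 1 nor 3648, so continue squaring. x_1 = 1124^2 mod 3649 = 822. x_2 = 822^2 mod 3649 = 619. x_3 = 619^2 mod 3649 = 16. x_4 = 16^2 mod 3649 = 256. x_5 = 256^2 mod 3649 = 3503. Reached i = s−1 = 5 without hitting −1: 2766 is a Miller–Rabin witness and 3649 is composite.
Base 3091: x_0 = 3091^57 mod 3649 = 1732. x_0 is neither 1 nor 3648, so continue squaring. x_1 = 1732^2 mod 3649 = 346. x_2 = 346^2 mod 3649 = 2948. x_3 = 2948^2 mod 3649 = 2435. x_4 = 2435^2 mod 3649 = 3249. x_5 = 3249^2 mod 3649 = 3093. Reached i = s−1 = 5 without hitting −1: 3091 is a Miller–Rabin witness and 3649 is composite.
Base 3341: x_0 = 3341^57 mod 3649 = 2862. x_0 is neither 1 nor 3648, so continue squaring. x_1 = 2862^2 mod 3649 = 2688. x_2 = 2688^2 mod 3649 = 324. x_3 = 324^2 mod 3649 = 2804. x_4 = 2804^2 mod 3649 = 2470. x_5 = 2470^2 mod 3649 = 3421. Reached i = s−1 = 5 without hitting −1: 3341 is a Miller–Rabin witness and 3649 is composite.
The smallest witness among the given bases is 2766.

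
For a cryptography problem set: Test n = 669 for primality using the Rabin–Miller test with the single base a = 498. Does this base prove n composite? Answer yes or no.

n − 1 = 668 = 2^2 · 167, so s = 2 and d = 167.
x_0 = 498^167 mod 669 = 174.
x_0 is neither 1 nor 668, so continue squaring.
x_1 = 174^2 mod 669 = 171.
Reached i = s−1 = 1 without hitting −1: 498 is a Miller–Rabin witness and 669 is composite.

yes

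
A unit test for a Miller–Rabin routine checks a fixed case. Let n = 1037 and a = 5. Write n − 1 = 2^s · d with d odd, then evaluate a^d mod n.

839

n − 1 = 1036 = 2^2 · 259, so s = 2 and d = 259.
5^259 mod 1037 = 839.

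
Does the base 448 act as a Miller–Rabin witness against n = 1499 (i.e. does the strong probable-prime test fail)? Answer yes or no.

n − 1 = 1498 = 2^1 · 749, so s = 1 and d = 749.
Repeated squaring mod 1499: 448^1 ≡ 448, 448^2 ≡ 1337, 448^4 ≡ 761, 448^8 ≡ 507, 448^16 ≡ 720, 448^32 ≡ 1245, 448^64 ≡ 59, 448^128 ≡ 483, 448^256 ≡ 944, 448^512 ≡ 730.
749 = 512 + 128 + 64 + 32 + 8 + 4 + 1, so 448^749 ≡ 730·483·59·1245·507·761·448 ≡ 1498 (mod 1499).
x_0 = 448^749 mod 1499 = 1498.
x_0 = 1498 ≡ −1, so 448 is not a witness.

no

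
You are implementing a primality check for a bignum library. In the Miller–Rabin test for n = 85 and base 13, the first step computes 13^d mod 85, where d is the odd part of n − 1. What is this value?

13

n − 1 = 84 = 2^2 · 21, so s = 2 and d = 21.
13^21 mod 85 = 13.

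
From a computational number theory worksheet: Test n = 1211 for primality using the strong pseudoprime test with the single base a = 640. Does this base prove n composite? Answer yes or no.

yes

n − 1 = 1210 = 2^1 · 605, so s = 1 and d = 605.
By repeated squaring, 640^605 ≡ 733 (mod 1211).
x_0 = 640^605 mod 1211 = 733.
x_0 ∉ {1, 1210} and s = 1, so 640 is a Miller–Rabin witness and 1211 is composite.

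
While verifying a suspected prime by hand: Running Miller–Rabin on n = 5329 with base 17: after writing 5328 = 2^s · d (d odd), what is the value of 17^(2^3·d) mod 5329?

n − 1 = 5328 = 2^4 · 333, so s = 4 and d = 333.
x_0 = 17^333 mod 5329 = 4098.
x_1 = 4098^2 mod 5329 = 1925.
x_2 = 1925^2 mod 5329 = 1970.
x_3 = 1970^2 mod 5329 = 1388.

1388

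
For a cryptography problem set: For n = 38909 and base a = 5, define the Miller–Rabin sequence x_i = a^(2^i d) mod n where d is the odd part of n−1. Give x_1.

n − 1 = 38908 = 2^2 · 9727, so s = 2 and d = 9727.
Repeated squaring mod 38909: 5^1 ≡ 5, 5^2 ≡ 25, 5^4 ≡ 625, 5^8 ≡ 1535, 5^16 ≡ 21685, 5^32 ≡ 23960, 5^64 ≡ 18214, 5^128 ≡ 11662, 5^256 ≡ 15289, 5^512 ≡ 27158, 5^1024 ≡ 36869, 5^2048 ≡ 37246, 5^4096 ≡ 3030, 5^8192 ≡ 37285.
9727 = 8192 + 1024 + 256 + 128 + 64 + 32 + 16 + 8 + 4 + 2 + 1, so 5^9727 ≡ 37285·36869·15289·11662·18214·23960·21685·1535·625·25·5 ≡ 307 (mod 38909).
x_0 = 307.
x_1 = 307^2 mod 38909 = 16431.

16431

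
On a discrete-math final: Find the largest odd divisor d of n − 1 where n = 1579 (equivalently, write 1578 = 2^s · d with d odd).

Halving: 1578 → 789; 789 is odd.
So 1578 = 2^1 · 789.

789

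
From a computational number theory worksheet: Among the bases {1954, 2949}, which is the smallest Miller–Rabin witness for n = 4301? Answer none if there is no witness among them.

n − 1 = 4300 = 2^2 · 1075, so s = 2 and d = 1075.
Base 1954: x_0 = 1954^1075 mod 4301 = 4300. x_0 = 4300 ≡ −1, so 1954 is not a witness.
Base 2949: x_0 = 2949^1075 mod 4301 = 2399. x_0 is neither 1 nor 4300, so continue squaring. x_1 = 2399^2 mod 4301 = 463. Reached i = s−1 = 1 without hitting −1: 2949 is a Miller–Rabin witness and 4301 is composite.
The smallest witness among the given bases is 2949.

2949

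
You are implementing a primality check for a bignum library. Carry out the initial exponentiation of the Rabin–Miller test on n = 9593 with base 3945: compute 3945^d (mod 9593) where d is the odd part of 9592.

5913

n − 1 = 9592 = 2^3 · 1199, so s = 3 and d = 1199.
3945^1199 mod 9593 = 5913.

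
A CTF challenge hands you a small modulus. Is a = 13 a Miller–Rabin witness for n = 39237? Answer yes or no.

yes

n − 1 = 39236 = 2^2 · 9809, so s = 2 and d = 9809.
By repeated squaring, 13^9809 ≡ 33094 (mod 39237).
x_0 = 13^9809 mod 39237 = 33094.
x_0 is neither 1 nor 39236, so continue squaring.
x_1 = 33094^2 mod 39237 = 29692.
Reached i = s−1 = 1 without hitting −1: 13 is a Miller–Rabin witness and 39237 is composite.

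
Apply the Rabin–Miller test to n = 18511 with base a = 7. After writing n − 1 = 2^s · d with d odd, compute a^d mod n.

n − 1 = 18510 = 2^1 · 9255, so s = 1 and d = 9255.
7^9255 mod 18511 = 12387.

12387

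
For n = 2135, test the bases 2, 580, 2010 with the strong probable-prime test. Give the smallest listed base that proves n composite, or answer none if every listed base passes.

n − 1 = 2134 = 2^1 · 1067, so s = 1 and d = 1067.
Base 2: x_0 = 2^1067 mod 2135 = 1908. x_0 ∉ {1, 2134} and s = 1, so 2 is a Miller–Rabin witness and 2135 is composite.
Base 580: x_0 = 580^1067 mod 2135 = 1665. x_0 ∉ {1, 2134} and s = 1, so 580 is a Miller–Rabin witness and 2135 is composite.
Base 2010: x_0 = 2010^1067 mod 2135 = 680. x_0 ∉ {1, 2134} and s = 1, so 2010 is a Miller–Rabin witness and 2135 is composite.
The smallest witness among the given bases is 2.

2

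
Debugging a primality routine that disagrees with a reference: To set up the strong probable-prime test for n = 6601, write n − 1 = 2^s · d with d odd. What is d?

825

Halving: 6600 → 3300 → 1650 → 825; 825 is odd.
So 6600 = 2^3 · 825.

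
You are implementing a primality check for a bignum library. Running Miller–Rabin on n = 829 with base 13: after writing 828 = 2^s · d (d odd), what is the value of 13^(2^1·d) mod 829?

n − 1 = 828 = 2^2 · 207, so s = 2 and d = 207.
x_0 = 13^207 mod 829 = 828.
x_1 = 828^2 mod 829 = 1.

1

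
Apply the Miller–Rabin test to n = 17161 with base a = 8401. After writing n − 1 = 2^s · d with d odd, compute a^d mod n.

n − 1 = 17160 = 2^3 · 2145, so s = 3 and d = 2145.
Repeated squaring mod 17161: 8401^1 ≡ 8401, 8401^2 ≡ 10769, 8401^4 ≡ 14484, 8401^8 ≡ 10192, 8401^16 ≡ 1331, 8401^32 ≡ 3978, 8401^64 ≡ 2042, 8401^128 ≡ 16802, 8401^256 ≡ 8754, 8401^512 ≡ 8651, 8401^1024 ≡ 680, 8401^2048 ≡ 16214.
2145 = 2048 + 64 + 32 + 1, so 8401^2145 ≡ 16214·2042·3978·8401 ≡ 2750 (mod 17161).

2750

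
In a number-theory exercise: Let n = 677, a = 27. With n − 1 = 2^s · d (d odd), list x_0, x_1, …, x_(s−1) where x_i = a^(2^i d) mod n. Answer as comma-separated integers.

n − 1 = 676 = 2^2 · 169, so s = 2 and d = 169.
x_0 = 27^169 mod 677 = 26.
x_1 = 26^2 mod 677 = 676.

26, 676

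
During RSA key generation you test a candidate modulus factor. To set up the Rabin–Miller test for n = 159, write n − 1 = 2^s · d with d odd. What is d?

79

Halving: 158 → 79; 79 is odd.
So 158 = 2^1 · 79.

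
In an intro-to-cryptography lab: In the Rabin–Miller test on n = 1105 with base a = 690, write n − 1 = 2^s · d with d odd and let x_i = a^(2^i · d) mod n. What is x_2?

820

n − 1 = 1104 = 2^4 · 69, so s = 4 and d = 69.
Repeated squaring mod 1105: 690^1 ≡ 690, 690^2 ≡ 950, 690^4 ≡ 820, 690^8 ≡ 560, 690^16 ≡ 885, 690^32 ≡ 885, 690^64 ≡ 885.
69 = 64 + 4 + 1, so 690^69 ≡ 885·820·690 ≡ 40 (mod 1105).
x_0 = 40.
x_1 = 40^2 mod 1105 = 495.
x_2 = 495^2 mod 1105 = 820.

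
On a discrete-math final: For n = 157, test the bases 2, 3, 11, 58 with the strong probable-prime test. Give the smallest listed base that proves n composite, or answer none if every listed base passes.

n − 1 = 156 = 2^2 · 39, so s = 2 and d = 39.
Base 2: x_0 = 2^39 mod 157 = 129. x_0 is neither 1 nor 156, so continue squaring. x_1 = 129^2 mod 157 = 156. x_1 ≡ −1, so 2 is not a witness.
Base 3: x_0 = 3^39 mod 157 = 156. x_0 = 156 ≡ −1, so 3 is not a witness.
Base 11: x_0 = 11^39 mod 157 = 1. x_0 = 1, so 11 is not a witness.
Base 58: x_0 = 58^39 mod 157 = 156. x_0 = 156 ≡ −1, so 58 is not a witness.
No listed base is a witness for 157.

none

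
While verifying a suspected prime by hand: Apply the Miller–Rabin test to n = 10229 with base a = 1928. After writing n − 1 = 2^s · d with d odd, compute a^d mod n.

8771

n − 1 = 10228 = 2^2 · 2557, so s = 2 and d = 2557.
Repeated squaring mod 10229: 1928^1 ≡ 1928, 1928^2 ≡ 4057, 1928^4 ≡ 788, 1928^8 ≡ 7204, 1928^16 ≡ 5899, 1928^32 ≡ 9372, 1928^64 ≡ 8190, 1928^128 ≡ 4547, 1928^256 ≡ 2400, 1928^512 ≡ 1073, 1928^1024 ≡ 5681, 1928^2048 ≡ 1266.
2557 = 2048 + 256 + 128 + 64 + 32 + 16 + 8 + 4 + 1, so 1928^2557 ≡ 1266·2400·4547·8190·9372·5899·7204·788·1928 ≡ 8771 (mod 10229).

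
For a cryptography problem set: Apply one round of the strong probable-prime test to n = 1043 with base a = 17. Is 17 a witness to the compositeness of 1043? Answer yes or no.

yes

n − 1 = 1042 = 2^1 · 521, so s = 1 and d = 521.
x_0 = 17^521 mod 1043 = 145.
x_0 ∉ {1, 1042} and s = 1, so 17 is a Miller–Rabin witness and 1043 is composite.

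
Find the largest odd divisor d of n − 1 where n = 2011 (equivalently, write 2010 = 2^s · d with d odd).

Halving: 2010 → 1005; 1005 is odd.
So 2010 = 2^1 · 1005.

1005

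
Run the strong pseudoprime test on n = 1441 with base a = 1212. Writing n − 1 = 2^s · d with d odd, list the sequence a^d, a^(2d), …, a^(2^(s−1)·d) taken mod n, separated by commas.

n − 1 = 1440 = 2^5 · 45, so s = 5 and d = 45.
x_0 = 1212^45 mod 1441 = 1132.
x_1 = 1132^2 mod 1441 = 375.
x_2 = 375^2 mod 1441 = 848.
x_3 = 848^2 mod 1441 = 45.
x_4 = 45^2 mod 1441 = 584.

1132, 375, 848, 45, 584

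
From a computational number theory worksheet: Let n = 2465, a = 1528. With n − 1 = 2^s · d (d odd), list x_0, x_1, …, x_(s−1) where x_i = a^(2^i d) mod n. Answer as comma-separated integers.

2263, 1364, 1886, 1, 1

n − 1 = 2464 = 2^5 · 77, so s = 5 and d = 77.
x_0 = 1528^77 mod 2465 = 2263.
x_1 = 2263^2 mod 2465 = 1364.
x_2 = 1364^2 mod 2465 = 1886.
x_3 = 1886^2 mod 2465 = 1.
x_4 = 1^2 mod 2465 = 1.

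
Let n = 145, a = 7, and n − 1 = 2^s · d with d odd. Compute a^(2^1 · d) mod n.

139

n − 1 = 144 = 2^4 · 9, so s = 4 and d = 9.
x_0 = 7^9 mod 145 = 107.
x_1 = 107^2 mod 145 = 139.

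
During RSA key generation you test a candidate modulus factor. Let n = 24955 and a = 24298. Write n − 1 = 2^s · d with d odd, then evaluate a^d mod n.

n − 1 = 24954 = 2^1 · 12477, so s = 1 and d = 12477.
Repeated squaring mod 24955: 24298^1 ≡ 24298, 24298^2 ≡ 7414, 24298^4 ≡ 16486, 24298^8 ≡ 3291, 24298^16 ≡ 211, 24298^32 ≡ 19566, 24298^64 ≡ 18656, 24298^128 ≡ 23906, 24298^256 ≡ 2381, 24298^512 ≡ 4376, 24298^1024 ≡ 8891, 24298^2048 ≡ 17396, 24298^4096 ≡ 16486, 24298^8192 ≡ 3291.
12477 = 8192 + 4096 + 128 + 32 + 16 + 8 + 4 + 1, so 24298^12477 ≡ 3291·16486·23906·19566·211·3291·16486·24298 ≡ 218 (mod 24955).

218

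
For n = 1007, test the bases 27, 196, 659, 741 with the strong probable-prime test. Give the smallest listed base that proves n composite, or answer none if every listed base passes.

n − 1 = 1006 = 2^1 · 503, so s = 1 and d = 503.
Base 27: x_0 = 27^503 mod 1007 = 639. x_0 ∉ {1, 1006} and s = 1, so 27 is a Miller–Rabin witness and 1007 is composite.
Base 196: x_0 = 196^503 mod 1007 = 282. x_0 ∉ {1, 1006} and s = 1, so 196 is a Miller–Rabin witness and 1007 is composite.
Base 659: x_0 = 659^503 mod 1007 = 136. x_0 ∉ {1, 1006} and s = 1, so 659 is a Miller–Rabin witness and 1007 is composite.
Base 741: x_0 = 741^503 mod 1007 = 741. x_0 ∉ {1, 1006} and s = 1, so 741 is a Miller–Rabin witness and 1007 is composite.
The smallest witness among the given bases is 27.

27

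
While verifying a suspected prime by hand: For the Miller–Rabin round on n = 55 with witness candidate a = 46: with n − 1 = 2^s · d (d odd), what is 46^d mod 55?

n − 1 = 54 = 2^1 · 27, so s = 1 and d = 27.
46^27 mod 55 = 51.

51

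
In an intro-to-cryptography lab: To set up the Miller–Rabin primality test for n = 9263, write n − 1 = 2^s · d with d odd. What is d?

Halving: 9262 → 4631; 4631 is odd.
So 9262 = 2^1 · 4631.

4631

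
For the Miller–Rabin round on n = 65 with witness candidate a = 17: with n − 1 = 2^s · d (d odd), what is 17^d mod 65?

n − 1 = 64 = 2^6 · 1, so s = 6 and d = 1.
17^1 mod 65 = 17.

17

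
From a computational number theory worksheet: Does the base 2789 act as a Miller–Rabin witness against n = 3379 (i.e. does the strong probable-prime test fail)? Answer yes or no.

n − 1 = 3378 = 2^1 · 1689, so s = 1 and d = 1689.
x_0 = 2789^1689 mod 3379 = 3378.
x_0 = 3378 ≡ −1, so 2789 is not a witness.

no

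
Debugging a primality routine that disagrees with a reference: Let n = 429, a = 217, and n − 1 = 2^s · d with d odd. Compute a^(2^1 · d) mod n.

n − 1 = 428 = 2^2 · 107, so s = 2 and d = 107.
x_0 = 217^107 mod 429 = 211.
x_1 = 211^2 mod 429 = 334.

334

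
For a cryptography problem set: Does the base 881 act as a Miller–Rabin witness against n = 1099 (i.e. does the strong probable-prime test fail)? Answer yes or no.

yes

n − 1 = 1098 = 2^1 · 549, so s = 1 and d = 549.
Repeated squaring mod 1099: 881^1 ≡ 881, 881^2 ≡ 267, 881^4 ≡ 953, 881^8 ≡ 435, 881^16 ≡ 197, 881^32 ≡ 344, 881^64 ≡ 743, 881^128 ≡ 351, 881^256 ≡ 113, 881^512 ≡ 680.
549 = 512 + 32 + 4 + 1, so 881^549 ≡ 680·344·953·881 ≡ 587 (mod 1099).
x_0 = 881^549 mod 1099 = 587.
x_0 ∉ {1, 1098} and s = 1, so 881 is a Miller–Rabin witness and 1099 is composite.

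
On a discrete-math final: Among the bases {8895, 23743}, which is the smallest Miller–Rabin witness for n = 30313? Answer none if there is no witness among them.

none

n − 1 = 30312 = 2^3 · 3789, so s = 3 and d = 3789.
Base 8895: x_0 = 8895^3789 mod 30313 = 21264. x_0 is neither 1 nor 30312, so continue squaring. x_1 = 21264^2 mod 30313 = 8988. x_2 = 8988^2 mod 30313 = 30312. x_2 ≡ −1, so 8895 is not a witness.
Base 23743: x_0 = 23743^3789 mod 30313 = 27680. x_0 is neither 1 nor 30312, so continue squaring. x_1 = 27680^2 mod 30313 = 21325. x_2 = 21325^2 mod 30313 = 30312. x_2 ≡ −1, so 23743 is not a witness.
No listed base is a witness for 30313.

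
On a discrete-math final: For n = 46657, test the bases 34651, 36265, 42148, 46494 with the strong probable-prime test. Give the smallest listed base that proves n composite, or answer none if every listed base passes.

36265

n − 1 = 46656 = 2^6 · 729, so s = 6 and d = 729.
Base 34651: x_0 = 34651^729 mod 46657 = 41150. x_0 is neither 1 nor 46656, so continue squaring. x_1 = 41150^2 mod 46657 = 46656. x_1 ≡ −1, so 34651 is not a witness.
Base 36265: x_0 = 36265^729 mod 46657 = 45183. x_0 is neither 1 nor 46656, so continue squaring. x_1 = 45183^2 mod 46657 = 26454. x_2 = 26454^2 mod 46657 = 5773. x_3 = 5773^2 mod 46657 = 14431. x_4 = 14431^2 mod 46657 = 23570. x_5 = 23570^2 mod 46657 = 1. x_5 = 1 but x_4 ≠ ±1, a nontrivial square root of 1 — 36265 is a witness and 46657 is composite.
Base 42148: x_0 = 42148^729 mod 46657 = 37783. x_0 is neither 1 nor 46656, so continue squaring. x_1 = 37783^2 mod 46657 = 37517. x_2 = 37517^2 mod 46657 = 23570. x_3 = 23570^2 mod 46657 = 1. x_3 = 1 but x_2 ≠ ±1, a nontrivial square root of 1 — 42148 is a witness and 46657 is composite.
Base 46494: x_0 = 46494^729 mod 46657 = 45960. x_0 is neither 1 nor 46656, so continue squaring. x_1 = 45960^2 mod 46657 = 19239. x_2 = 19239^2 mod 46657 = 9140. x_3 = 9140^2 mod 46657 = 23570. x_4 = 23570^2 mod 46657 = 1. x_4 = 1 but x_3 ≠ ±1, a nontrivial square root of 1 — 46494 is a witness and 46657 is composite.
The smallest witness among the given bases is 36265.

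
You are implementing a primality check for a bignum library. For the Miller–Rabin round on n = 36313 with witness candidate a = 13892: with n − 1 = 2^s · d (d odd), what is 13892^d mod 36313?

n − 1 = 36312 = 2^3 · 4539, so s = 3 and d = 4539.
13892^4539 mod 36313 = 32613.

32613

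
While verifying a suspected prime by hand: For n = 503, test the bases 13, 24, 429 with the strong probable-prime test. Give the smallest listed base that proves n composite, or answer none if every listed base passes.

none

n − 1 = 502 = 2^1 · 251, so s = 1 and d = 251.
Base 13: x_0 = 13^251 mod 503 = 1. x_0 = 1, so 13 is not a witness.
Base 24: x_0 = 24^251 mod 503 = 1. x_0 = 1, so 24 is not a witness.
Base 429: x_0 = 429^251 mod 503 = 1. x_0 = 1, so 429 is not a witness.
No listed base is a witness for 503.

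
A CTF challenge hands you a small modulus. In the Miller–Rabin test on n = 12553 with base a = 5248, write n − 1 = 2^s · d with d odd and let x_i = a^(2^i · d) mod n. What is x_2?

12552

n − 1 = 12552 = 2^3 · 1569, so s = 3 and d = 1569.
x_0 = 5248^1569 mod 12553 = 4873.
x_1 = 4873^2 mod 12553 = 8406.
x_2 = 8406^2 mod 12553 = 12552.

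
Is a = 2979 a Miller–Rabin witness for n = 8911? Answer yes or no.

yes

n − 1 = 8910 = 2^1 · 4455, so s = 1 and d = 4455.
x_0 = 2979^4455 mod 8911 = 6364.
x_0 ∉ {1, 8910} and s = 1, so 2979 is a Miller–Rabin witness and 8911 is composite.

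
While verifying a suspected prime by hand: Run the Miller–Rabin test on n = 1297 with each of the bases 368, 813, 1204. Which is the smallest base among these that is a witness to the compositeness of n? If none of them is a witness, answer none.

n − 1 = 1296 = 2^4 · 81, so s = 4 and d = 81.
Base 368: x_0 = 368^81 mod 1297 = 1. x_0 = 1, so 368 is not a witness.
Base 813: x_0 = 813^81 mod 1297 = 1081. x_0 is neither 1 nor 1296, so continue squaring. x_1 = 1081^2 mod 1297 = 1261. x_2 = 1261^2 mod 1297 = 1296. x_2 ≡ −1, so 813 is not a witness.
Base 1204: x_0 = 1204^81 mod 1297 = 833. x_0 is neither 1 nor 1296, so continue squaring. x_1 = 833^2 mod 1297 = 1291. x_2 = 1291^2 mod 1297 = 36. x_3 = 36^2 mod 1297 = 1296. x_3 ≡ −1, so 1204 is not a witness.
No listed base is a witness for 1297.

none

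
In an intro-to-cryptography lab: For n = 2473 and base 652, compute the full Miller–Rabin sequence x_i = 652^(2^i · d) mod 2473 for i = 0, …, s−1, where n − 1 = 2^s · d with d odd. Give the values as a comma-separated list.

n − 1 = 2472 = 2^3 · 309, so s = 3 and d = 309.
x_0 = 652^309 mod 2473 = 1495.
x_1 = 1495^2 mod 2473 = 1906.
x_2 = 1906^2 mod 2473 = 2472.

1495, 1906, 2472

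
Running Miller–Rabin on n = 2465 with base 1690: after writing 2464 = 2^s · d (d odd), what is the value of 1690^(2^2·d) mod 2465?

n − 1 = 2464 = 2^5 · 77, so s = 5 and d = 77.
x_0 = 1690^77 mod 2465 = 1230.
x_1 = 1230^2 mod 2465 = 1855.
x_2 = 1855^2 mod 2465 = 2350.

2350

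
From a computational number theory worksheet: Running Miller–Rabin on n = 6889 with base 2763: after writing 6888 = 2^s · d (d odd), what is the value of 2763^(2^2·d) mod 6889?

n − 1 = 6888 = 2^3 · 861, so s = 3 and d = 861.
x_0 = 2763^861 mod 6889 = 331.
x_1 = 331^2 mod 6889 = 6226.
x_2 = 6226^2 mod 6889 = 5562.

5562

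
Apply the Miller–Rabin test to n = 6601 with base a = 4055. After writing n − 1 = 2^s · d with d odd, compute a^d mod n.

1149

n − 1 = 6600 = 2^3 · 825, so s = 3 and d = 825.
4055^825 mod 6601 = 1149.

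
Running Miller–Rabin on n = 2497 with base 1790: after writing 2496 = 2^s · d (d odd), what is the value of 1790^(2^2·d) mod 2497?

2346

n − 1 = 2496 = 2^6 · 39, so s = 6 and d = 39.
x_0 = 1790^39 mod 2497 = 1250.
x_1 = 1250^2 mod 2497 = 1875.
x_2 = 1875^2 mod 2497 = 2346.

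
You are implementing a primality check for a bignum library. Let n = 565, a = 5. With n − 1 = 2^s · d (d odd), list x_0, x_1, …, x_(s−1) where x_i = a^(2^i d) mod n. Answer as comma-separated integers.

75, 540

n − 1 = 564 = 2^2 · 141, so s = 2 and d = 141.
x_0 = 5^141 mod 565 = 75.
x_1 = 75^2 mod 565 = 540.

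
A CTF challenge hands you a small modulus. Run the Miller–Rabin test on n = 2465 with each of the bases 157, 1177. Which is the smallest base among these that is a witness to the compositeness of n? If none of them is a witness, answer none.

none

n − 1 = 2464 = 2^5 · 77, so s = 5 and d = 77.
Base 157: x_0 = 157^77 mod 2465 = 157. x_0 is neither 1 nor 2464, so continue squaring. x_1 = 157^2 mod 2465 = 2464. x_1 ≡ −1, so 157 is not a witness.
Base 1177: x_0 = 1177^77 mod 2465 = 1177. x_0 is neither 1 nor 2464, so continue squaring. x_1 = 1177^2 mod 2465 = 2464. x_1 ≡ −1, so 1177 is not a witness.
No listed base is a witness for 2465.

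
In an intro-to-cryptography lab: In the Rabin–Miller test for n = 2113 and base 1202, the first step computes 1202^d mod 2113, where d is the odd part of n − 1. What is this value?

n − 1 = 2112 = 2^6 · 33, so s = 6 and d = 33.
1202^33 mod 2113 = 143.

143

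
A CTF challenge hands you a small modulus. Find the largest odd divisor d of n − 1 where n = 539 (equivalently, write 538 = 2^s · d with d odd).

Halving: 538 → 269; 269 is odd.
So 538 = 2^1 · 269.

269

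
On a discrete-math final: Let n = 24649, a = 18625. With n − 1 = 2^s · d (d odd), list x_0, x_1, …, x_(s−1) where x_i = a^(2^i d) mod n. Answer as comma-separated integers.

n − 1 = 24648 = 2^3 · 3081, so s = 3 and d = 3081.
x_0 = 18625^3081 mod 24649 = 24336.
x_1 = 24336^2 mod 24649 = 24022.
x_2 = 24022^2 mod 24649 = 23394.

24336, 24022, 23394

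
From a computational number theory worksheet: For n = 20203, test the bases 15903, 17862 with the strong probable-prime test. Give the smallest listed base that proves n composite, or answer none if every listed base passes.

15903

n − 1 = 20202 = 2^1 · 10101, so s = 1 and d = 10101.
Base 15903: x_0 = 15903^10101 mod 20203 = 1527. x_0 ∉ {1, 20202} and s = 1, so 15903 is a Miller–Rabin witness and 20203 is composite.
Base 17862: x_0 = 17862^10101 mod 20203 = 16523. x_0 ∉ {1, 20202} and s = 1, so 17862 is a Miller–Rabin witness and 20203 is composite.
The smallest witness among the given bases is 15903.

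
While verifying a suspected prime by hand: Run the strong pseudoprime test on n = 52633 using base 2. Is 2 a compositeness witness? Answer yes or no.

no

n − 1 = 52632 = 2^3 · 6579, so s = 3 and d = 6579.
x_0 = 2^6579 mod 52633 = 1.
x_0 = 1, so 2 is not a witness.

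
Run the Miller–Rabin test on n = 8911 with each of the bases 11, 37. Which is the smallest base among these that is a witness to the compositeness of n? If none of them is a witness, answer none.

11

n − 1 = 8910 = 2^1 · 4455, so s = 1 and d = 4455.
Base 11: x_0 = 11^4455 mod 8911 = 267. x_0 ∉ {1, 8910} and s = 1, so 11 is a Miller–Rabin witness and 8911 is composite.
Base 37: x_0 = 37^4455 mod 8911 = 6098. x_0 ∉ {1, 8910} and s = 1, so 37 is a Miller–Rabin witness and 8911 is composite.
The smallest witness among the given bases is 11.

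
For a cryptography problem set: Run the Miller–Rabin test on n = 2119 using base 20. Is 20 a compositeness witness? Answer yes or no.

yes

n − 1 = 2118 = 2^1 · 1059, so s = 1 and d = 1059.
x_0 = 20^1059 mod 2119 = 1461.
x_0 ∉ {1, 2118} and s = 1, so 20 is a Miller–Rabin witness and 2119 is composite.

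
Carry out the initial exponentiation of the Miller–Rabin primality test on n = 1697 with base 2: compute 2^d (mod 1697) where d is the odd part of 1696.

n − 1 = 1696 = 2^5 · 53, so s = 5 and d = 53.
By repeated squaring, 2^53 ≡ 330 (mod 1697).

330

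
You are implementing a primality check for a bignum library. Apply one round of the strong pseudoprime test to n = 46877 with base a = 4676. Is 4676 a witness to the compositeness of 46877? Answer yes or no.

no

n − 1 = 46876 = 2^2 · 11719, so s = 2 and d = 11719.
x_0 = 4676^11719 mod 46877 = 1.
x_0 = 1, so 4676 is not a witness.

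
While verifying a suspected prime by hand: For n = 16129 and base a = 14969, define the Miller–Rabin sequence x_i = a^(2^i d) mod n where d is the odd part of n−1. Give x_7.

n − 1 = 16128 = 2^8 · 63, so s = 8 and d = 63.
x_0 = 14969^63 mod 16129 = 11556.
x_1 = 11556^2 mod 16129 = 9145.
x_2 = 9145^2 mod 16129 = 2160.
x_3 = 2160^2 mod 16129 = 4319.
x_4 = 4319^2 mod 16129 = 8637.
x_5 = 8637^2 mod 16129 = 1144.
x_6 = 1144^2 mod 16129 = 2287.
x_7 = 2287^2 mod 16129 = 4573.

4573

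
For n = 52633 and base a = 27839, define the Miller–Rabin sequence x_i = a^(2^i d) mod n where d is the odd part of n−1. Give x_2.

33579

n − 1 = 52632 = 2^3 · 6579, so s = 3 and d = 6579.
Repeated squaring mod 52633: 27839^1 ≡ 27839, 27839^2 ≡ 41629, 27839^4 ≡ 32116, 27839^8 ≡ 41188, 27839^16 ≡ 37121, 27839^32 ≡ 36701, 27839^64 ≡ 32298, 27839^128 ≡ 27377, 27839^256 ≡ 6209, 27839^512 ≡ 24325, 27839^1024 ≡ 5439, 27839^2048 ≡ 2975, 27839^4096 ≡ 8281.
6579 = 4096 + 2048 + 256 + 128 + 32 + 16 + 2 + 1, so 27839^6579 ≡ 8281·2975·6209·27377·36701·37121·41629·27839 ≡ 44394 (mod 52633).
x_0 = 44394.
x_1 = 44394^2 mod 52633 = 37184.
x_2 = 37184^2 mod 52633 = 33579.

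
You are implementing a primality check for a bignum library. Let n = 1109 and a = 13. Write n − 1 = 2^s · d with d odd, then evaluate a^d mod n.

n − 1 = 1108 = 2^2 · 277, so s = 2 and d = 277.
By repeated squaring, 13^277 ≡ 1 (mod 1109).

1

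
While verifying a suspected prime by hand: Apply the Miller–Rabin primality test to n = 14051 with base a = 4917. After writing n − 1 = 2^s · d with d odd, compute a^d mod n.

n − 1 = 14050 = 2^1 · 7025, so s = 1 and d = 7025.
4917^7025 mod 14051 = 14050.

14050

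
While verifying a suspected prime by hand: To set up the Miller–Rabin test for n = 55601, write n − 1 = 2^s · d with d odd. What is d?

Halving: 55600 → 27800 → 13900 → 6950 → 3475; 3475 is odd.
So 55600 = 2^4 · 3475.

3475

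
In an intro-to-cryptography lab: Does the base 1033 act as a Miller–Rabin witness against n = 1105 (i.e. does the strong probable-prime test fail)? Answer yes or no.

no

n − 1 = 1104 = 2^4 · 69, so s = 4 and d = 69.
Repeated squaring mod 1105: 1033^1 ≡ 1033, 1033^2 ≡ 764, 1033^4 ≡ 256, 1033^8 ≡ 341, 1033^16 ≡ 256, 1033^32 ≡ 341, 1033^64 ≡ 256.
69 = 64 + 4 + 1, so 1033^69 ≡ 256·256·1033 ≡ 863 (mod 1105).
x_0 = 1033^69 mod 1105 = 863.
x_0 is neither 1 nor 1104, so continue squaring.
x_1 = 863^2 mod 1105 = 1104.
x_1 ≡ −1, so 1033 is not a witness.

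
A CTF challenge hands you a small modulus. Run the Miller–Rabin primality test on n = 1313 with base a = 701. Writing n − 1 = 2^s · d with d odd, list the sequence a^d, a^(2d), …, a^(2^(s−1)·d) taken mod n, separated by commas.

701, 339, 690, 794, 196

n − 1 = 1312 = 2^5 · 41, so s = 5 and d = 41.
x_0 = 701^41 mod 1313 = 701.
x_1 = 701^2 mod 1313 = 339.
x_2 = 339^2 mod 1313 = 690.
x_3 = 690^2 mod 1313 = 794.
x_4 = 794^2 mod 1313 = 196.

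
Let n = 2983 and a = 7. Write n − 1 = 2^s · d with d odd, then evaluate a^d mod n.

n − 1 = 2982 = 2^1 · 1491, so s = 1 and d = 1491.
Repeated squaring mod 2983: 7^1 ≡ 7, 7^2 ≡ 49, 7^4 ≡ 2401, 7^8 ≡ 1645, 7^16 ≡ 444, 7^32 ≡ 258, 7^64 ≡ 938, 7^128 ≡ 2842, 7^256 ≡ 1983, 7^512 ≡ 695, 7^1024 ≡ 2762.
1491 = 1024 + 256 + 128 + 64 + 16 + 2 + 1, so 7^1491 ≡ 2762·1983·2842·938·444·49·7 ≡ 1673 (mod 2983).

1673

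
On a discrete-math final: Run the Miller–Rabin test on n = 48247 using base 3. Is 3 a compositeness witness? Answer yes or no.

no

n − 1 = 48246 = 2^1 · 24123, so s = 1 and d = 24123.
Repeated squaring mod 48247: 3^1 ≡ 3, 3^2 ≡ 9, 3^4 ≡ 81, 3^8 ≡ 6561, 3^16 ≡ 10397, 3^32 ≡ 24329, 3^64 ≡ 6045, 3^128 ≡ 19046, 3^256 ≡ 29170, 3^512 ≡ 4808, 3^1024 ≡ 6551, 3^2048 ≡ 24018, 3^4096 ≡ 23192, 3^8192 ≡ 11308, 3^16384 ≡ 16314.
24123 = 16384 + 4096 + 2048 + 1024 + 512 + 32 + 16 + 8 + 2 + 1, so 3^24123 ≡ 16314·23192·24018·6551·4808·24329·10397·6561·9·3 ≡ 48246 (mod 48247).
x_0 = 3^24123 mod 48247 = 48246.
x_0 = 48246 ≡ −1, so 3 is not a witness.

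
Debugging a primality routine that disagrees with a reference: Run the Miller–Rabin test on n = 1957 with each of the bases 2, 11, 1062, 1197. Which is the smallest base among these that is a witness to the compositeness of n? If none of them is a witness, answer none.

2

n − 1 = 1956 = 2^2 · 489, so s = 2 and d = 489.
Base 2: x_0 = 2^489 mod 1957 = 711. x_0 is neither 1 nor 1956, so continue squaring. x_1 = 711^2 mod 1957 = 615. Reached i = s−1 = 1 without hitting −1: 2 is a Miller–Rabin witness and 1957 is composite.
Base 11: x_0 = 11^489 mod 1957 = 628. x_0 is neither 1 nor 1956, so continue squaring. x_1 = 628^2 mod 1957 = 1027. Reached i = s−1 = 1 without hitting −1: 11 is a Miller–Rabin witness and 1957 is composite.
Base 1062: x_0 = 1062^489 mod 1957 = 1455. x_0 is neither 1 nor 1956, so continue squaring. x_1 = 1455^2 mod 1957 = 1508. Reached i = s−1 = 1 without hitting −1: 1062 is a Miller–Rabin witness and 1957 is composite.
Base 1197: x_0 = 1197^489 mod 1957 = 76. x_0 is neither 1 nor 1956, so continue squaring. x_1 = 76^2 mod 1957 = 1862. Reached i = s−1 = 1 without hitting −1: 1197 is a Miller–Rabin witness and 1957 is composite.
The smallest witness among the given bases is 2.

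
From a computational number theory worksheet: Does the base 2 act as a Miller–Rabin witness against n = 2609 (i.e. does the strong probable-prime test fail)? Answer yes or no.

n − 1 = 2608 = 2^4 · 163, so s = 4 and d = 163.
x_0 = 2^163 mod 2609 = 1550.
x_0 is neither 1 nor 2608, so continue squaring.
x_1 = 1550^2 mod 2609 = 2220.
x_2 = 2220^2 mod 2609 = 2608.
x_2 ≡ −1, so 2 is not a witness.

no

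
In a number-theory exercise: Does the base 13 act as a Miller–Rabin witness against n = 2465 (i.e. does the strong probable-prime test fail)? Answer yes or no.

yes

n − 1 = 2464 = 2^5 · 77, so s = 5 and d = 77.
x_0 = 13^77 mod 2465 = 608.
x_0 is neither 1 nor 2464, so continue squaring.
x_1 = 608^2 mod 2465 = 2379.
x_2 = 2379^2 mod 2465 = 1.
x_2 = 1 but x_1 ≠ ±1, a nontrivial square root of 1 — 13 is a witness and 2465 is composite.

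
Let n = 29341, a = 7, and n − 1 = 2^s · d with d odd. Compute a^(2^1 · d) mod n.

n − 1 = 29340 = 2^2 · 7335, so s = 2 and d = 7335.
x_0 = 7^7335 mod 29341 = 23496.
x_1 = 23496^2 mod 29341 = 11101.

11101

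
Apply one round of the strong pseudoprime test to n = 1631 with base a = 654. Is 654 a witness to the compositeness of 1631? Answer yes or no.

n − 1 = 1630 = 2^1 · 815, so s = 1 and d = 815.
x_0 = 654^815 mod 1631 = 488.
x_0 ∉ {1, 1630} and s = 1, so 654 is a Miller–Rabin witness and 1631 is composite.

yes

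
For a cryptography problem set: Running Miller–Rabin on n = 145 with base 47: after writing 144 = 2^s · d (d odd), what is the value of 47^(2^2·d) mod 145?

16

n − 1 = 144 = 2^4 · 9, so s = 4 and d = 9.
x_0 = 47^9 mod 145 = 27.
x_1 = 27^2 mod 145 = 4.
x_2 = 4^2 mod 145 = 16.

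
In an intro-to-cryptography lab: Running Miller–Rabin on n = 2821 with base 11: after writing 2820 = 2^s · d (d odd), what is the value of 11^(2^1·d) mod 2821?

1520

n − 1 = 2820 = 2^2 · 705, so s = 2 and d = 705.
x_0 = 11^705 mod 2821 = 1828.
x_1 = 1828^2 mod 2821 = 1520.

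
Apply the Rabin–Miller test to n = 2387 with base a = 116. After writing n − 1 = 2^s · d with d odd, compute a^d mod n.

821

n − 1 = 2386 = 2^1 · 1193, so s = 1 and d = 1193.
116^1193 mod 2387 = 821.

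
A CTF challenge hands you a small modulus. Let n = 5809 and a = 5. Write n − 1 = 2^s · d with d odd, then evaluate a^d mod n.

2012

n − 1 = 5808 = 2^4 · 363, so s = 4 and d = 363.
5^363 mod 5809 = 2012.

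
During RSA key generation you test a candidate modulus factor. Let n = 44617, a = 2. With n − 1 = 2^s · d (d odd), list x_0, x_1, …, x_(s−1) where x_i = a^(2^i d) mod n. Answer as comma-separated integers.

n − 1 = 44616 = 2^3 · 5577, so s = 3 and d = 5577.
x_0 = 2^5577 mod 44617 = 10436.
x_1 = 10436^2 mod 44617 = 44616.
x_2 = 44616^2 mod 44617 = 1.

10436, 44616, 1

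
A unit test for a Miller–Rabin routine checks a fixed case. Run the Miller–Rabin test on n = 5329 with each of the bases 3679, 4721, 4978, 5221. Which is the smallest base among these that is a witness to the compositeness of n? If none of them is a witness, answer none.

4721

n − 1 = 5328 = 2^4 · 333, so s = 4 and d = 333.
Base 3679: x_0 = 3679^333 mod 5329 = 1482. x_0 is neither 1 nor 5328, so continue squaring. x_1 = 1482^2 mod 5329 = 776. x_2 = 776^2 mod 5329 = 5328. x_2 ≡ −1, so 3679 is not a witness.
Base 4721: x_0 = 4721^333 mod 5329 = 100. x_0 is neither 1 nor 5328, so continue squaring. x_1 = 100^2 mod 5329 = 4671. x_2 = 4671^2 mod 5329 = 1315. x_3 = 1315^2 mod 5329 = 2629. Reached i = s−1 = 3 without hitting −1: 4721 is a Miller–Rabin witness and 5329 is composite.
Base 4978: x_0 = 4978^333 mod 5329 = 2983. x_0 is neither 1 nor 5328, so continue squaring. x_1 = 2983^2 mod 5329 = 4188. x_2 = 4188^2 mod 5329 = 1605. x_3 = 1605^2 mod 5329 = 2118. Reached i = s−1 = 3 without hitting −1: 4978 is a Miller–Rabin witness and 5329 is composite.
Base 5221: x_0 = 5221^333 mod 5329 = 2017. x_0 is neither 1 nor 5328, so continue squaring. x_1 = 2017^2 mod 5329 = 2262. x_2 = 2262^2 mod 5329 = 804. x_3 = 804^2 mod 5329 = 1607. Reached i = s−1 = 3 without hitting −1: 5221 is a Miller–Rabin witness and 5329 is composite.
The smallest witness among the given bases is 4721.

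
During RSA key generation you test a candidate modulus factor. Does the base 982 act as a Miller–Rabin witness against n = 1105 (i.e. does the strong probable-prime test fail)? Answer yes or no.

no

n − 1 = 1104 = 2^4 · 69, so s = 4 and d = 69.
Repeated squaring mod 1105: 982^1 ≡ 982, 982^2 ≡ 764, 982^4 ≡ 256, 982^8 ≡ 341, 982^16 ≡ 256, 982^32 ≡ 341, 982^64 ≡ 256.
69 = 64 + 4 + 1, so 982^69 ≡ 256·256·982 ≡ 47 (mod 1105).
x_0 = 982^69 mod 1105 = 47.
x_0 is neither 1 nor 1104, so continue squaring.
x_1 = 47^2 mod 1105 = 1104.
x_1 ≡ −1, so 982 is not a witness.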